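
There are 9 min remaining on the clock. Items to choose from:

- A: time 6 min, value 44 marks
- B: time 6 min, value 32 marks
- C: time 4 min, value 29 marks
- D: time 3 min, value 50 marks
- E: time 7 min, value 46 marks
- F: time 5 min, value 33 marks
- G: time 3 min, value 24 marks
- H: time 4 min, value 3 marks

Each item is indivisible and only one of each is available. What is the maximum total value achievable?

94 marks

Check high-value combinations within 9 min:
- A+D: time 6+3=9, value 44+50=94
- D+F: time 3+5=8, value 50+33=83
- B+D: time 6+3=9, value 32+50=82
Best: 94 marks.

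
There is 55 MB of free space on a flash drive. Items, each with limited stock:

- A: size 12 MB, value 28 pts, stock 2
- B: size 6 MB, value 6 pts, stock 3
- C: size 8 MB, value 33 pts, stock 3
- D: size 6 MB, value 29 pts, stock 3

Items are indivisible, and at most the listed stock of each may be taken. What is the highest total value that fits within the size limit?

Top feasible selections:
- 1×A + 3×C + 3×D: size 54, value 214
- 2×B + 3×C + 3×D: size 54, value 198
Best: 214 pts.

214 pts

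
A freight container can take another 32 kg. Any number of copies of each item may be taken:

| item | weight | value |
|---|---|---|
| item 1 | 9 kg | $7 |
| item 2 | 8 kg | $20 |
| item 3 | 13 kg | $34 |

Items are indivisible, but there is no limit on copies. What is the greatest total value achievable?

$80

Best value-per-unit is item 3 at 34/13; filling with it alone gives 2×34 = 68.
Optimal mix: 4×item 2 → weight 32, value 80.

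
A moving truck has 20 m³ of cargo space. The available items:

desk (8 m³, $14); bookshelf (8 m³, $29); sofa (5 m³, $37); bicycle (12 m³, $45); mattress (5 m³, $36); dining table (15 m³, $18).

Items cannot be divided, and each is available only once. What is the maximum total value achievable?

Check high-value combinations within 20 m³:
- bookshelf+sofa+mattress: volume 8+5+5=18, value 29+37+36=102
- desk+sofa+mattress: volume 8+5+5=18, value 14+37+36=87
- sofa+bicycle: volume 5+12=17, value 37+45=82
Best: $102.

$102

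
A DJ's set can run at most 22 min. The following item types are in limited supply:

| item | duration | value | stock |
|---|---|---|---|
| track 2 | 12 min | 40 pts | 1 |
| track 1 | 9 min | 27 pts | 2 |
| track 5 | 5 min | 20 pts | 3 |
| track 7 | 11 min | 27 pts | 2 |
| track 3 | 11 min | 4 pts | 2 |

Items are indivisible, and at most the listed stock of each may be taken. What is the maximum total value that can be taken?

Best selections within duration 22 and stock limits:
- 1×track 2 + 2×track 5: duration 22, value 80
- 1×track 1 + 2×track 5: duration 19, value 67
- 2×track 5 + 1×track 7: duration 21, value 67
- 1×track 2 + 1×track 1: duration 21, value 67
Best: 80 pts.

80 pts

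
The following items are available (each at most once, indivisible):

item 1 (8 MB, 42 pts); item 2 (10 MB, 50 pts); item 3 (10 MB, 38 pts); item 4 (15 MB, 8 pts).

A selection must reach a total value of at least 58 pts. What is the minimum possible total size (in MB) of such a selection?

Subsets with value ≥ 58, sorted by total size:
- item 1+item 2: size 18, value 92
- item 1+item 3: size 18, value 80
- item 2+item 3: size 20, value 88
- item 2+item 4: size 25, value 58
Minimum size: 18 MB.

18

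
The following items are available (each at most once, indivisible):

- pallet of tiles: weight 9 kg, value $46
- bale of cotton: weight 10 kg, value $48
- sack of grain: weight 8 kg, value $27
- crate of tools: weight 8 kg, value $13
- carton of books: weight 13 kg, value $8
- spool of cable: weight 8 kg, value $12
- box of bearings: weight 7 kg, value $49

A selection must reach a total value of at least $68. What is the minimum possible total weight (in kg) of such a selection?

15

Subsets with value ≥ 68, sorted by total weight:
- sack of grain+box of bearings: weight 15, value 76
- pallet of tiles+box of bearings: weight 16, value 95
- bale of cotton+box of bearings: weight 17, value 97
- pallet of tiles+sack of grain: weight 17, value 73
Minimum weight: 15 kg.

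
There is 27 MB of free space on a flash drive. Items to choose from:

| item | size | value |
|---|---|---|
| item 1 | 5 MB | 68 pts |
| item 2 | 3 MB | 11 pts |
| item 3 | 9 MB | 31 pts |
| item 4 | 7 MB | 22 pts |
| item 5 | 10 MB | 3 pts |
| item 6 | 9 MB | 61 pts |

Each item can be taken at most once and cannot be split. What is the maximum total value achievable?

171 pts

This is a 0/1 knapsack; check combinations near the capacity.
- item 1+item 2+item 3+item 6: size 5+3+9+9=26, value 68+11+31+61=171
- item 1+item 2+item 4+item 6: size 5+3+7+9=24, value 68+11+22+61=162
- item 1+item 3+item 6: size 5+9+9=23, value 68+31+61=160
- item 1+item 4+item 6: size 5+7+9=21, value 68+22+61=151
Best: 171 pts.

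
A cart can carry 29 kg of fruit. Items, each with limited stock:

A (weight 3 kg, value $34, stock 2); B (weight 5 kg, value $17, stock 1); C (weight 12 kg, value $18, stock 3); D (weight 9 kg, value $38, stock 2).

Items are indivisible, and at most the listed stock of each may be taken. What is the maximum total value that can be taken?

Best selections within weight 29 and stock limits:
- 2×A + 1×B + 2×D: weight 29, value 161
- 2×A + 2×D: weight 24, value 144
- 1×A + 1×B + 2×D: weight 26, value 127
- 2×A + 1×C + 1×D: weight 27, value 124
Best: $161.

$161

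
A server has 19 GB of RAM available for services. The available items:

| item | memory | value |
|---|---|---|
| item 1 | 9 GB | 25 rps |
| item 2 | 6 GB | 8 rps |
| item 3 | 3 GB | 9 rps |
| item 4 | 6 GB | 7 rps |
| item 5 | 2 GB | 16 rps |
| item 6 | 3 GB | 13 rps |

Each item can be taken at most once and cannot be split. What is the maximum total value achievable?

63 rps

Check high-value combinations within 19 GB:
- item 1+item 3+item 5+item 6: memory 9+3+2+3=17, value 25+9+16+13=63
- item 1+item 5+item 6: memory 9+2+3=14, value 25+16+13=54
- item 1+item 3+item 5: memory 9+3+2=14, value 25+9+16=50
Best: 63 rps.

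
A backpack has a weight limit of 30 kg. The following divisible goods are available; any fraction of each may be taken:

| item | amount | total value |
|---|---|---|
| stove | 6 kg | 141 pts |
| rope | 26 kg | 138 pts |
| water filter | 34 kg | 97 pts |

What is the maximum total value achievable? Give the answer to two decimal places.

Take in order of value per unit:
- stove (141/6 per unit): all 6 → value 141, running total 141.00
- rope (138/26 per unit): 24 of 26 → value 24×138/26 = 127.3846, running total 268.38
Total 268.38.

268.38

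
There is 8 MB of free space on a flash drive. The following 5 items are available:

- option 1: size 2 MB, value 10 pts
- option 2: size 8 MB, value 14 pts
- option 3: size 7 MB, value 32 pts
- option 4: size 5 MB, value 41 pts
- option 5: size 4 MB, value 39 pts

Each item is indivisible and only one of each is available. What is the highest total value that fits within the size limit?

This is a 0/1 knapsack; check combinations near the capacity.
- option 1+option 4: size 2+5=7, value 10+41=51
- option 1+option 5: size 2+4=6, value 10+39=49
- option 4: size 5, value 41
- option 5: size 4, value 39
- option 3: size 7, value 32
Best: 51 pts.

51 pts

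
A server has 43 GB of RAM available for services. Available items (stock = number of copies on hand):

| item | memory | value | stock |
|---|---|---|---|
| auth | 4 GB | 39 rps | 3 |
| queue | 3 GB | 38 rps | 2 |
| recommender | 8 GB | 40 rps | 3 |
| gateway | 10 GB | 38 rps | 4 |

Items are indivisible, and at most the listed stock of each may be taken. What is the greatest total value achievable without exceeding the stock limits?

Top feasible selections:
- 3×auth + 2×queue + 3×recommender: memory 42, value 313
- 3×auth + 1×queue + 3×recommender: memory 39, value 275
Best: 313 rps.

313 rps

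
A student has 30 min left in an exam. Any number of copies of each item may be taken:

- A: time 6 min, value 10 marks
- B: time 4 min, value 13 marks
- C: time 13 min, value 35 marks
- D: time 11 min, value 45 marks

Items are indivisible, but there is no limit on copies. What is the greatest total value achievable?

Best value-per-unit is D at 45/11; filling with it alone gives 2×45 = 90.
Optimal mix: 2×B + 2×D → time 30, value 116.

116 marks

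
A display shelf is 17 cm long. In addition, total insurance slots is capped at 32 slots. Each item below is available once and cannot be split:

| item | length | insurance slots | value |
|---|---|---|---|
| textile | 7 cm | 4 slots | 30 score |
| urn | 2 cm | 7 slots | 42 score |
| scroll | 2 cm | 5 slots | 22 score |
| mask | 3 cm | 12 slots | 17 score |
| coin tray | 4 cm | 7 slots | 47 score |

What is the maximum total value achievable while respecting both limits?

Feasible sets respecting both limits:
- textile+urn+scroll+coin tray: length 15, insurance slots 23, value 141
- textile+urn+mask+coin tray: length 16, insurance slots 30, value 136
- urn+scroll+mask+coin tray: length 11, insurance slots 31, value 128
- textile+urn+coin tray: length 13, insurance slots 18, value 119
Best: 141 score.

141 score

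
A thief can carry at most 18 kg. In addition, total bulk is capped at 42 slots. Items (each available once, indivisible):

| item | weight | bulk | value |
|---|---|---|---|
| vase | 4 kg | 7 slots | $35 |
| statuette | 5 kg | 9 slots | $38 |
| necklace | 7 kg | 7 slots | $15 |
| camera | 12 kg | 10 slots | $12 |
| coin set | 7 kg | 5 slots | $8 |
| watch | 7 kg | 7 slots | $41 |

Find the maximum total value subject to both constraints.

$114

Feasible sets respecting both limits:
- vase+statuette+watch: weight 16, bulk 23, value 114
- vase+necklace+watch: weight 18, bulk 21, value 91
- vase+statuette+necklace: weight 16, bulk 23, value 88
Best: $114.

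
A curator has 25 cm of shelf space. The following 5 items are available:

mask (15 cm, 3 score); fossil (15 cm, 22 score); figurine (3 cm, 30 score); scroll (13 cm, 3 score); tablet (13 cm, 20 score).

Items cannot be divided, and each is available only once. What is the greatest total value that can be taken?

Check high-value combinations within 25 cm:
- fossil+figurine: length 15+3=18, value 22+30=52
- figurine+tablet: length 3+13=16, value 30+20=50
- figurine+scroll: length 3+13=16, value 30+3=33
- mask+figurine: length 15+3=18, value 3+30=33
- figurine: length 3, value 30
Best: 52 score.

52 score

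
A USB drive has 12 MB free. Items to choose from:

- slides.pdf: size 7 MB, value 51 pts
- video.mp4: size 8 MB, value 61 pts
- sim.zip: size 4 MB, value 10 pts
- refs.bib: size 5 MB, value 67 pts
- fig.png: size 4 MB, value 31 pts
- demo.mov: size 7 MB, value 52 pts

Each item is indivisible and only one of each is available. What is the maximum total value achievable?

Check high-value combinations within 12 MB:
- refs.bib+demo.mov: size 5+7=12, value 67+52=119
- slides.pdf+refs.bib: size 7+5=12, value 51+67=118
- refs.bib+fig.png: size 5+4=9, value 67+31=98
- video.mp4+fig.png: size 8+4=12, value 61+31=92
- fig.png+demo.mov: size 4+7=11, value 31+52=83
Best: 119 pts.

119 pts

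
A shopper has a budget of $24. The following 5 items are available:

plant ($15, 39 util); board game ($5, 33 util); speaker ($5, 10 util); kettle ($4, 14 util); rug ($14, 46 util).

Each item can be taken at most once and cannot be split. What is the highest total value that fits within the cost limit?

93 util

Check high-value combinations within $24:
- board game+kettle+rug: cost 5+4+14=23, value 33+14+46=93
- board game+speaker+rug: cost 5+5+14=24, value 33+10+46=89
- plant+board game+kettle: cost 15+5+4=24, value 39+33+14=86
- board game+rug: cost 5+14=19, value 33+46=79
- plant+board game: cost 15+5=20, value 39+33=72
Best: 93 util.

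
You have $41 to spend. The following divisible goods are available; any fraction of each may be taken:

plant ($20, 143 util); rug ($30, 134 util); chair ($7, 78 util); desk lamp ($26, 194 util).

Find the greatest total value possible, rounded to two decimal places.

Take in order of value per unit:
- chair (78/7 per unit): all 7 → value 78, running total 78.00
- desk lamp (194/26 per unit): all 26 → value 194, running total 272.00
- plant (143/20 per unit): 8 of 20 → value 8×143/20 = 57.2000, running total 329.20
Total 329.20.

329.20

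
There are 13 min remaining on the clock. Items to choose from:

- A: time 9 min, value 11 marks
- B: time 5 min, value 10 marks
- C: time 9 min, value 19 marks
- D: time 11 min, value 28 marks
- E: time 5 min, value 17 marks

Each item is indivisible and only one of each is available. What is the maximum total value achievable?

28 marks

Check high-value combinations within 13 min:
- D: time 11, value 28
- B+E: time 5+5=10, value 10+17=27
- C: time 9, value 19
- E: time 5, value 17
Best: 28 marks.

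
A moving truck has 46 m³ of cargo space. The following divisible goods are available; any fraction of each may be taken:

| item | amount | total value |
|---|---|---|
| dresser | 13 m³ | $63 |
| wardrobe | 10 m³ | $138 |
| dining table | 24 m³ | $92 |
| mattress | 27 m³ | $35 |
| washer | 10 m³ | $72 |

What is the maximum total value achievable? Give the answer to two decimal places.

Take in order of value per unit:
- wardrobe (138/10 per unit): all 10 → value 138, running total 138.00
- washer (72/10 per unit): all 10 → value 72, running total 210.00
- dresser (63/13 per unit): all 13 → value 63, running total 273.00
- dining table (92/24 per unit): 13 of 24 → value 13×92/24 = 49.8333, running total 322.83
Total 322.83.

322.83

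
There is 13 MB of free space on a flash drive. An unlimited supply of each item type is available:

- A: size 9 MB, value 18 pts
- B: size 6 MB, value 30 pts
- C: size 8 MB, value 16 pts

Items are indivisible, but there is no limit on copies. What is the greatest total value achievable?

Best value-per-unit is B at 30/6, and filling with it alone uses size 2×6=12. No mix of the others beats 2×30 = 60.

60 pts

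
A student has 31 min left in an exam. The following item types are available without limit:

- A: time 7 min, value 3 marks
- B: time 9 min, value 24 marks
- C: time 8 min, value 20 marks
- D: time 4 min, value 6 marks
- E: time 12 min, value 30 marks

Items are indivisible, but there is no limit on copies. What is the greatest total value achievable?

78 marks

Best value-per-unit is B at 24/9; filling with it alone gives 3×24 = 72.
Optimal mix: 3×B + 1×D → time 31, value 78.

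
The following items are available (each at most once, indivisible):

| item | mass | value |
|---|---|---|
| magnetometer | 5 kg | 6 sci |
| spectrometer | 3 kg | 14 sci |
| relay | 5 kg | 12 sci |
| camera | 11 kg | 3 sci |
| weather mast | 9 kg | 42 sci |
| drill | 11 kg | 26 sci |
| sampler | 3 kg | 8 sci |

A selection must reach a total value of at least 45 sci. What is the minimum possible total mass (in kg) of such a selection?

12

Subsets with value ≥ 45, sorted by total mass:
- spectrometer+weather mast: mass 12, value 56
- weather mast+sampler: mass 12, value 50
- relay+weather mast: mass 14, value 54
Minimum mass: 12 kg.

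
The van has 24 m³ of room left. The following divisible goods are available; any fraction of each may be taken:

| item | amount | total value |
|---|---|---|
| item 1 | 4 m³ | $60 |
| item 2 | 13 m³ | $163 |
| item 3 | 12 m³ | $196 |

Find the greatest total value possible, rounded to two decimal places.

Take in order of value per unit:
- item 3 (196/12 per unit): all 12 → value 196, running total 196.00
- item 1 (60/4 per unit): all 4 → value 60, running total 256.00
- item 2 (163/13 per unit): 8 of 13 → value 8×163/13 = 100.3077, running total 356.31
Total 356.31.

356.31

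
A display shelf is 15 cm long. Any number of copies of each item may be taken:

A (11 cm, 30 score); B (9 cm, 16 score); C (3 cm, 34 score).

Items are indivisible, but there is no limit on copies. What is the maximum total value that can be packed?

170 score

Best value-per-unit is C at 34/3, and filling with it alone uses length 5×3=15. No mix of the others beats 5×34 = 170.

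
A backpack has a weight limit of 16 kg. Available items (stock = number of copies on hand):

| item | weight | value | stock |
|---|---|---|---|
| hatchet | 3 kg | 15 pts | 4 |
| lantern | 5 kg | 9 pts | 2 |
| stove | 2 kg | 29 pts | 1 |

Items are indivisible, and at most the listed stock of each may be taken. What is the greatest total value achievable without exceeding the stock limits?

89 pts

Top feasible selections:
- 4×hatchet + 1×stove: weight 14, value 89
- 3×hatchet + 1×lantern + 1×stove: weight 16, value 83
Best: 89 pts.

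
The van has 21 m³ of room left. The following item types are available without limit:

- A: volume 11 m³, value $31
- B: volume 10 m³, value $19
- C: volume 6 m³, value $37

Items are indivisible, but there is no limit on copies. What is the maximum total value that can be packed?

$111

Best value-per-unit is C at 37/6, and filling with it alone uses volume 3×6=18. No mix of the others beats 3×37 = 111.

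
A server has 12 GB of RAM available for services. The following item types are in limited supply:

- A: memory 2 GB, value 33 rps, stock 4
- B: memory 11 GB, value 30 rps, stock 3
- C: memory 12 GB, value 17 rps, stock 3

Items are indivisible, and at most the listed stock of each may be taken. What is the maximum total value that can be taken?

Top feasible selections:
- 4×A: memory 8, value 132
- 3×A: memory 6, value 99
- 2×A: memory 4, value 66
- 1×A: memory 2, value 33
Best: 132 rps.

132 rps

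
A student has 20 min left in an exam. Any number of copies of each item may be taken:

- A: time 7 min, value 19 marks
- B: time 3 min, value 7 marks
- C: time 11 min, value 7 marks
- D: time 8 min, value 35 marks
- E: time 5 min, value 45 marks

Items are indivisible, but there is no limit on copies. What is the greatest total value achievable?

180 marks

Best value-per-unit is E at 45/5, and filling with it alone uses time 4×5=20. No mix of the others beats 4×45 = 180.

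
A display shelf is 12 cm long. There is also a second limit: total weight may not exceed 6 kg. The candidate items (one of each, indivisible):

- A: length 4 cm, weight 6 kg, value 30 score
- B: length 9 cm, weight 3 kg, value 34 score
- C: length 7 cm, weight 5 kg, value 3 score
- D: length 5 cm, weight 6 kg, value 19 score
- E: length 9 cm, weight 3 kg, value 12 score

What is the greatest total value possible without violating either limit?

Feasible sets respecting both limits:
- B: length 9, weight 3, value 34
- A: length 4, weight 6, value 30
- D: length 5, weight 6, value 19
- E: length 9, weight 3, value 12
Best: 34 score.

34 score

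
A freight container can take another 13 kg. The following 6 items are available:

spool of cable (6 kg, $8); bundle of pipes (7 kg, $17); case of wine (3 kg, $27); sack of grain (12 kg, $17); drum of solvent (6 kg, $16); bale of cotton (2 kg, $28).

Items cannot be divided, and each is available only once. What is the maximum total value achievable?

$72

Check high-value combinations within 13 kg:
- bundle of pipes+case of wine+bale of cotton: weight 7+3+2=12, value 17+27+28=72
- case of wine+drum of solvent+bale of cotton: weight 3+6+2=11, value 27+16+28=71
- spool of cable+case of wine+bale of cotton: weight 6+3+2=11, value 8+27+28=63
- case of wine+bale of cotton: weight 3+2=5, value 27+28=55
- bundle of pipes+bale of cotton: weight 7+2=9, value 17+28=45
Best: $72.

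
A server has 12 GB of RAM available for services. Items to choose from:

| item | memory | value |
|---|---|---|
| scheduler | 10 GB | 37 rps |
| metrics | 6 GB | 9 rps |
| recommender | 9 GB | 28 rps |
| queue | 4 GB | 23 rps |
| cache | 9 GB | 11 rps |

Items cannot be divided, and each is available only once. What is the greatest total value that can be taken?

37 rps

Check high-value combinations within 12 GB:
- scheduler: memory 10, value 37
- metrics+queue: memory 6+4=10, value 9+23=32
- recommender: memory 9, value 28
- queue: memory 4, value 23
Best: 37 rps.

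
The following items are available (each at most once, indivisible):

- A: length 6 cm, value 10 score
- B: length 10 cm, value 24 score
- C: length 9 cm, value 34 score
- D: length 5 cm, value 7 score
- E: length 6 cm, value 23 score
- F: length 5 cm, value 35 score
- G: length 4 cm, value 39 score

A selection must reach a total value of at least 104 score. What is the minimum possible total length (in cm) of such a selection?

Subsets with value ≥ 104, sorted by total length:
- C+F+G: length 18, value 108
- D+E+F+G: length 20, value 104
Minimum length: 18 cm.

18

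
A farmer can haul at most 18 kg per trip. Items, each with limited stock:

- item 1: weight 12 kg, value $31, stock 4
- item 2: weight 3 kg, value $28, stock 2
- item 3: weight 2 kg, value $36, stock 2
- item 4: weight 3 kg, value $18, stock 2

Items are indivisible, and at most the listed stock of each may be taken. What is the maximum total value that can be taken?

Top feasible selections:
- 2×item 2 + 2×item 3 + 2×item 4: weight 16, value 164
- 2×item 2 + 2×item 3 + 1×item 4: weight 13, value 146
Best: $164.

$164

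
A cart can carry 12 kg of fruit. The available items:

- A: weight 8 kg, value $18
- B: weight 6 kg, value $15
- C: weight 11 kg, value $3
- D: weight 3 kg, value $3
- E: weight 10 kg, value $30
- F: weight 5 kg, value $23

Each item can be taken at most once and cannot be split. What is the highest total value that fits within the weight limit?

Check high-value combinations within 12 kg:
- B+F: weight 6+5=11, value 15+23=38
- E: weight 10, value 30
- D+F: weight 3+5=8, value 3+23=26
- F: weight 5, value 23
Best: $38.

$38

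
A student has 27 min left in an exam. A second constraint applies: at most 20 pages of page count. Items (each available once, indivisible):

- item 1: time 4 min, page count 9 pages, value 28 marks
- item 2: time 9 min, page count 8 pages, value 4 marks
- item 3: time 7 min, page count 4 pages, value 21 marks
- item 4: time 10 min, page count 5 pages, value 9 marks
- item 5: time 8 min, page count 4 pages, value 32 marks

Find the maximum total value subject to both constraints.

Feasible sets respecting both limits:
- item 1+item 3+item 5: time 19, page count 17, value 81
- item 1+item 4+item 5: time 22, page count 18, value 69
- item 3+item 4+item 5: time 25, page count 13, value 62
- item 1+item 5: time 12, page count 13, value 60
Best: 81 marks.

81 marks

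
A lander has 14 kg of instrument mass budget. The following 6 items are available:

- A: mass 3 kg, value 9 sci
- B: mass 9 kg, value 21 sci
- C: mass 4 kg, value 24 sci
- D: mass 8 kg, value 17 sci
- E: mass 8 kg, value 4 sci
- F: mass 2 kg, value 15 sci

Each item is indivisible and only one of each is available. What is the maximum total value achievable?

Check high-value combinations within 14 kg:
- C+D+F: mass 4+8+2=14, value 24+17+15=56
- A+C+F: mass 3+4+2=9, value 9+24+15=48
- B+C: mass 9+4=13, value 21+24=45
- A+B+F: mass 3+9+2=14, value 9+21+15=45
Best: 56 sci.

56 sci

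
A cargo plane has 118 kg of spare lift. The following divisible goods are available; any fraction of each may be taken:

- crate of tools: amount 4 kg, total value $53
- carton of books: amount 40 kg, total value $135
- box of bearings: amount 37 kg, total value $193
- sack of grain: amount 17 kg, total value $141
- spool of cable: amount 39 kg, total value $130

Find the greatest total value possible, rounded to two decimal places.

Take in order of value per unit:
- crate of tools (53/4 per unit): all 4 → value 53, running total 53.00
- sack of grain (141/17 per unit): all 17 → value 141, running total 194.00
- box of bearings (193/37 per unit): all 37 → value 193, running total 387.00
- carton of books (135/40 per unit): all 40 → value 135, running total 522.00
- spool of cable (130/39 per unit): 20 of 39 → value 20×130/39 = 66.6667, running total 588.67
Total 588.67.

588.67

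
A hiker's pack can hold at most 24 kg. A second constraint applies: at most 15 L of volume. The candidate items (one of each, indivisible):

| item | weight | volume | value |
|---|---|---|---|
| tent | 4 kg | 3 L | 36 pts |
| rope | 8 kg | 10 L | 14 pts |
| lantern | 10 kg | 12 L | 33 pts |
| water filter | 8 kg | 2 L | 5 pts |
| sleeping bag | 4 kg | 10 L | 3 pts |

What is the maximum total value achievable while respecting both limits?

69 pts

Feasible sets respecting both limits:
- tent+lantern: weight 14, volume 15, value 69
- tent+rope+water filter: weight 20, volume 15, value 55
- tent+rope: weight 12, volume 13, value 50
Best: 69 pts.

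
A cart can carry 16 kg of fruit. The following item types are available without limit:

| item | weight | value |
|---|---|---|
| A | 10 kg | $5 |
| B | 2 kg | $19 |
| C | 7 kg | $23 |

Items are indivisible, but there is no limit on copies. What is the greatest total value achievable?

$152

Best value-per-unit is B at 19/2, and filling with it alone uses weight 8×2=16. No mix of the others beats 8×19 = 152.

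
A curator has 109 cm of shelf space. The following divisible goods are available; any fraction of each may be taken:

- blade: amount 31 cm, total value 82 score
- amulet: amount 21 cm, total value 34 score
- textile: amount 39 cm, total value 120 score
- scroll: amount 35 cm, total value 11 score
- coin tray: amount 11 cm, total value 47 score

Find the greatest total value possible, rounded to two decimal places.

285.20

Take in order of value per unit:
- coin tray (47/11 per unit): all 11 → value 47, running total 47.00
- textile (120/39 per unit): all 39 → value 120, running total 167.00
- blade (82/31 per unit): all 31 → value 82, running total 249.00
- amulet (34/21 per unit): all 21 → value 34, running total 283.00
- scroll (11/35 per unit): 7 of 35 → value 7×11/35 = 2.2000, running total 285.20
Total 285.20.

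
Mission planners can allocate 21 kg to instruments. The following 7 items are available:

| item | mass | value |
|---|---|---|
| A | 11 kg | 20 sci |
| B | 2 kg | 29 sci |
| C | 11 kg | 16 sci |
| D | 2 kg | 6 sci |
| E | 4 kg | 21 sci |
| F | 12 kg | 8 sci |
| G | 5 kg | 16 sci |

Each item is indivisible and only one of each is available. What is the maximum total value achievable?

76 sci

Check high-value combinations within 21 kg:
- A+B+D+E: mass 11+2+2+4=19, value 20+29+6+21=76
- B+D+E+G: mass 2+2+4+5=13, value 29+6+21+16=72
- B+C+D+E: mass 2+11+2+4=19, value 29+16+6+21=72
- A+B+D+G: mass 11+2+2+5=20, value 20+29+6+16=71
Best: 76 sci.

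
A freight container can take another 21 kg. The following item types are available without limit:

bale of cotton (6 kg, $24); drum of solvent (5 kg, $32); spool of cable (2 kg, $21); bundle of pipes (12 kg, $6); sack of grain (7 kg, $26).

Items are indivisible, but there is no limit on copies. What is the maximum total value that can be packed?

$210

Best value-per-unit is spool of cable at 21/2, and filling with it alone uses weight 10×2=20. No mix of the others beats 10×21 = 210.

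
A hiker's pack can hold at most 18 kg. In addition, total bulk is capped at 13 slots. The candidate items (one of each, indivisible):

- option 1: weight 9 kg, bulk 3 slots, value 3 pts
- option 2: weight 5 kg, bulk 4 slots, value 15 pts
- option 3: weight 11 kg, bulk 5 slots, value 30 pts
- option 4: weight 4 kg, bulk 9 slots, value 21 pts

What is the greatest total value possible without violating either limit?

Feasible sets respecting both limits:
- option 2+option 3: weight 16, bulk 9, value 45
- option 2+option 4: weight 9, bulk 13, value 36
- option 3: weight 11, bulk 5, value 30
- option 1+option 4: weight 13, bulk 12, value 24
Best: 45 pts.

45 pts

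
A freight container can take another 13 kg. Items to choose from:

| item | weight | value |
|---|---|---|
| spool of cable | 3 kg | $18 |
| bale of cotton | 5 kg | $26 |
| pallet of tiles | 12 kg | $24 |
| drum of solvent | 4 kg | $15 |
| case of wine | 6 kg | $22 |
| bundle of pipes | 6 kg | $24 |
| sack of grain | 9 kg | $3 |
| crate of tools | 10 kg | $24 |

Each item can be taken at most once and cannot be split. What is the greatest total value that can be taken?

This is a 0/1 knapsack; check combinations near the capacity.
- spool of cable+bale of cotton+drum of solvent: weight 3+5+4=12, value 18+26+15=59
- spool of cable+drum of solvent+bundle of pipes: weight 3+4+6=13, value 18+15+24=57
- spool of cable+drum of solvent+case of wine: weight 3+4+6=13, value 18+15+22=55
- bale of cotton+bundle of pipes: weight 5+6=11, value 26+24=50
- bale of cotton+case of wine: weight 5+6=11, value 26+22=48
Best: $59.

$59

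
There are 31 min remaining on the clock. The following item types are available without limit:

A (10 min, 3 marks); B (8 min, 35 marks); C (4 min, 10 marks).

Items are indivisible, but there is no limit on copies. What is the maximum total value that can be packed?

115 marks

Best value-per-unit is B at 35/8; filling with it alone gives 3×35 = 105.
Optimal mix: 3×B + 1×C → time 28, value 115.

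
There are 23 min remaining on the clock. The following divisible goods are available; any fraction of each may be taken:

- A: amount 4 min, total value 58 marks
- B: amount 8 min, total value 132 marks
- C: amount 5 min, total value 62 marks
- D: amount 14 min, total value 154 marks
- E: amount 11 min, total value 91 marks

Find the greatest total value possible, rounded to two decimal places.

318.00

Take in order of value per unit:
- B (132/8 per unit): all 8 → value 132, running total 132.00
- A (58/4 per unit): all 4 → value 58, running total 190.00
- C (62/5 per unit): all 5 → value 62, running total 252.00
- D (154/14 per unit): 6 of 14 → value 6×154/14 = 66.0000, running total 318.00
Total 318.00.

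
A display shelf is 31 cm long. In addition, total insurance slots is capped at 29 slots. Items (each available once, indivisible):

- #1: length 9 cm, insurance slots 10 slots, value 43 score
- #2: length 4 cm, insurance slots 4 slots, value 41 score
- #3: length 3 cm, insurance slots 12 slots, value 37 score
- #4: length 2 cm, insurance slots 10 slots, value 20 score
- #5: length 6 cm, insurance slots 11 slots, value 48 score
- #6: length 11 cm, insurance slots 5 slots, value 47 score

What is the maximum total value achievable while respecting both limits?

Feasible sets respecting both limits:
- #1+#2+#4+#6: length 26, insurance slots 29, value 151
- #1+#5+#6: length 26, insurance slots 26, value 138
- #2+#5+#6: length 21, insurance slots 20, value 136
- #1+#2+#5: length 19, insurance slots 25, value 132
Best: 151 score.

151 score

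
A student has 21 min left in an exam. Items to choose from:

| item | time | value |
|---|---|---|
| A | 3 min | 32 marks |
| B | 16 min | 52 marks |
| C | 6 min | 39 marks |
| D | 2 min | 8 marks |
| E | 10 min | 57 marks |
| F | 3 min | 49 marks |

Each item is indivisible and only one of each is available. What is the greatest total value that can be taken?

153 marks

Check high-value combinations within 21 min:
- C+D+E+F: time 6+2+10+3=21, value 39+8+57+49=153
- A+D+E+F: time 3+2+10+3=18, value 32+8+57+49=146
- C+E+F: time 6+10+3=19, value 39+57+49=145
Best: 153 marks.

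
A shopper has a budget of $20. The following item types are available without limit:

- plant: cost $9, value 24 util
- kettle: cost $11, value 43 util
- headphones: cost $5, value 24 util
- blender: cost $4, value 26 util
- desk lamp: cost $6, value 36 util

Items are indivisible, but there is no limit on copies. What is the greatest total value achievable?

130 util

Best value-per-unit is blender at 26/4, and filling with it alone uses cost 5×4=20. No mix of the others beats 5×26 = 130.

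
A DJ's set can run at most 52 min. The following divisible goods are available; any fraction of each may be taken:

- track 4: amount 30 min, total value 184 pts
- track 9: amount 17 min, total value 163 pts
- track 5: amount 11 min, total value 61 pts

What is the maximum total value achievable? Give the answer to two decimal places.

Take in order of value per unit:
- track 9 (163/17 per unit): all 17 → value 163, running total 163.00
- track 4 (184/30 per unit): all 30 → value 184, running total 347.00
- track 5 (61/11 per unit): 5 of 11 → value 5×61/11 = 27.7273, running total 374.73
Total 374.73.

374.73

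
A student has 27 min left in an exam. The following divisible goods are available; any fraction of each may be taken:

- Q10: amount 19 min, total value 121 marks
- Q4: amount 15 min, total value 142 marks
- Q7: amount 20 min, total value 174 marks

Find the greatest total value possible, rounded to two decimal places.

Take in order of value per unit:
- Q4 (142/15 per unit): all 15 → value 142, running total 142.00
- Q7 (174/20 per unit): 12 of 20 → value 12×174/20 = 104.4000, running total 246.40
Total 246.40.

246.40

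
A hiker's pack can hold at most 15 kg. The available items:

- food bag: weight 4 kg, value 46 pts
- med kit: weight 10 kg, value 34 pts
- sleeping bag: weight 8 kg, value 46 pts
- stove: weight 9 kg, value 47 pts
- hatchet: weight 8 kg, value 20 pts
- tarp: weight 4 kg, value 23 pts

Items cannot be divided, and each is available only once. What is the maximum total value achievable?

This is a 0/1 knapsack; check combinations near the capacity.
- food bag+stove: weight 4+9=13, value 46+47=93
- food bag+sleeping bag: weight 4+8=12, value 46+46=92
- food bag+med kit: weight 4+10=14, value 46+34=80
- stove+tarp: weight 9+4=13, value 47+23=70
- food bag+tarp: weight 4+4=8, value 46+23=69
Best: 93 pts.

93 pts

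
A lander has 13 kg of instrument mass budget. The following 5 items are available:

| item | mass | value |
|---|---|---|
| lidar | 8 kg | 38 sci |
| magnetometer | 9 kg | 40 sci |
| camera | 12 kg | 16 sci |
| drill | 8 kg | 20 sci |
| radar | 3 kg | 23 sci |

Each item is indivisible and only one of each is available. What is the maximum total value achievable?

Check high-value combinations within 13 kg:
- magnetometer+radar: mass 9+3=12, value 40+23=63
- lidar+radar: mass 8+3=11, value 38+23=61
- drill+radar: mass 8+3=11, value 20+23=43
- magnetometer: mass 9, value 40
Best: 63 sci.

63 sci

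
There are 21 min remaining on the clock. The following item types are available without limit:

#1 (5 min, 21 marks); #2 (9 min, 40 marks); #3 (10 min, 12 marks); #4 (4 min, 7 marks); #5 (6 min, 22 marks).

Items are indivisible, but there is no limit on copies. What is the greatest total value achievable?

85 marks

Best value-per-unit is #2 at 40/9; filling with it alone gives 2×40 = 80.
Optimal mix: 3×#1 + 1×#5 → time 21, value 85.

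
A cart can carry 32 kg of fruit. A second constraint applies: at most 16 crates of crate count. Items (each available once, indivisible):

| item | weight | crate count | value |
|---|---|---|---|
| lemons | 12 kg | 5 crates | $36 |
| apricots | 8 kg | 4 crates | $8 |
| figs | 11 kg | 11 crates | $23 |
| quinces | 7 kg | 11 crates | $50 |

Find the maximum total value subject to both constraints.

Feasible sets respecting both limits:
- lemons+quinces: weight 19, crate count 16, value 86
- lemons+figs: weight 23, crate count 16, value 59
- apricots+quinces: weight 15, crate count 15, value 58
Best: $86.

$86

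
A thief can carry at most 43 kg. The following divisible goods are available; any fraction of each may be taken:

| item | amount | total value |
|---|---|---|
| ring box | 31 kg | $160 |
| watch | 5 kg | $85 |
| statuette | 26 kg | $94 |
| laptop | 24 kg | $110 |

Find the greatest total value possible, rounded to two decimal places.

277.08

Take in order of value per unit:
- watch (85/5 per unit): all 5 → value 85, running total 85.00
- ring box (160/31 per unit): all 31 → value 160, running total 245.00
- laptop (110/24 per unit): 7 of 24 → value 7×110/24 = 32.0833, running total 277.08
Total 277.08.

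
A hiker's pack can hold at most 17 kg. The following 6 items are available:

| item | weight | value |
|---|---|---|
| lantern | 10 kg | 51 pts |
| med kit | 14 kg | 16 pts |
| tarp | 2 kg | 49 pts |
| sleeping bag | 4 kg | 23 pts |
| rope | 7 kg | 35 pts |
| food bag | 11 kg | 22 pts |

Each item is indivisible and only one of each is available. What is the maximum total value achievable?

Check high-value combinations within 17 kg:
- lantern+tarp+sleeping bag: weight 10+2+4=16, value 51+49+23=123
- tarp+sleeping bag+rope: weight 2+4+7=13, value 49+23+35=107
- lantern+tarp: weight 10+2=12, value 51+49=100
- tarp+sleeping bag+food bag: weight 2+4+11=17, value 49+23+22=94
- lantern+rope: weight 10+7=17, value 51+35=86
Best: 123 pts.

123 pts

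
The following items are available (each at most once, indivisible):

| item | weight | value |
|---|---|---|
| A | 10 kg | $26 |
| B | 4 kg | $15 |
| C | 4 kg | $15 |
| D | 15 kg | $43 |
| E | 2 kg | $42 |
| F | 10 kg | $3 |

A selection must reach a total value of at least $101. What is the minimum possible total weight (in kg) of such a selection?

25

Subsets with value ≥ 101, sorted by total weight:
- B+C+D+E: weight 25, value 115
- A+D+E: weight 27, value 111
- A+B+C+E+F: weight 30, value 101
- A+B+D+E: weight 31, value 126
Minimum weight: 25 kg.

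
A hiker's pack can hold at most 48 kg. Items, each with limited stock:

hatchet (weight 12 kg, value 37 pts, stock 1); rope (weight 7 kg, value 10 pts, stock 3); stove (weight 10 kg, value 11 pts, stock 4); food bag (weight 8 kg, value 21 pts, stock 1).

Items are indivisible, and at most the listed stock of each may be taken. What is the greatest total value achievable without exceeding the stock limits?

Top feasible selections:
- 1×hatchet + 1×rope + 2×stove + 1×food bag: weight 47, value 90
- 1×hatchet + 2×rope + 1×stove + 1×food bag: weight 44, value 89
- 1×hatchet + 3×rope + 1×food bag: weight 41, value 88
Best: 90 pts.

90 pts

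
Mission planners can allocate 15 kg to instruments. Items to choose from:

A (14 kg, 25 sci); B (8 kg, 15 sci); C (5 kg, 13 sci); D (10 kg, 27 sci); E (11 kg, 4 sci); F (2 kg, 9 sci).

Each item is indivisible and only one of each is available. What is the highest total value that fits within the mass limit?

Check high-value combinations within 15 kg:
- C+D: mass 5+10=15, value 13+27=40
- B+C+F: mass 8+5+2=15, value 15+13+9=37
- D+F: mass 10+2=12, value 27+9=36
Best: 40 sci.

40 sci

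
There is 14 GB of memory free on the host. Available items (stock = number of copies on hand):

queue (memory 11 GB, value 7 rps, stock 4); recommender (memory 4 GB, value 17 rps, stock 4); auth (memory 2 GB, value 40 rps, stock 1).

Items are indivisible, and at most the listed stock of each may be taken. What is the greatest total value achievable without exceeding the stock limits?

Best selections within memory 14 and stock limits:
- 3×recommender + 1×auth: memory 14, value 91
- 2×recommender + 1×auth: memory 10, value 74
- 1×recommender + 1×auth: memory 6, value 57
- 3×recommender: memory 12, value 51
Best: 91 rps.

91 rps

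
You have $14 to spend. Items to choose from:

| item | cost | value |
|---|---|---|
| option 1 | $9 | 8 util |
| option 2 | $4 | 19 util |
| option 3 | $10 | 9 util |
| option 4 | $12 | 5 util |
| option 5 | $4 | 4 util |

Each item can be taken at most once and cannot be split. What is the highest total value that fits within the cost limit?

Check high-value combinations within $14:
- option 2+option 3: cost 4+10=14, value 19+9=28
- option 1+option 2: cost 9+4=13, value 8+19=27
- option 2+option 5: cost 4+4=8, value 19+4=23
- option 2: cost 4, value 19
Best: 28 util.

28 util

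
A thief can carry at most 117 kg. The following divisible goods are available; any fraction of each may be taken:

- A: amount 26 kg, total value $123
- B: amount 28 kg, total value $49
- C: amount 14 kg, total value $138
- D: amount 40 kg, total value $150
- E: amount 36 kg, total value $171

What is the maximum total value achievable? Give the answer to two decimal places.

Take in order of value per unit:
- C (138/14 per unit): all 14 → value 138, running total 138.00
- E (171/36 per unit): all 36 → value 171, running total 309.00
- A (123/26 per unit): all 26 → value 123, running total 432.00
- D (150/40 per unit): all 40 → value 150, running total 582.00
- B (49/28 per unit): 1 of 28 → value 1×49/28 = 1.7500, running total 583.75
Total 583.75.

583.75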